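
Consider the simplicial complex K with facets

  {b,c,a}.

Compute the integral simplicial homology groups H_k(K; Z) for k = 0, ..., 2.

Order the vertices as a < b < c. Listing each simplex with vertices in this order, K has dimension 2 with simplices:

  0-simplices (3): a, b, c
  1-simplices (3): ab, ac, bc
  2-simplices (1): abc

giving chain groups C_0 ≅ Z^3, C_1 ≅ Z^3, C_2 ≅ Z^1.

The boundary map ∂_1: C_1 → C_0 is given by ∂[p,q] = [q] − [p].
This gives a 3×3 integer matrix of rank 2; reducing to Smith normal form yields diagonal entries (1,1).

Boundary ∂_2: C_2 → C_1 maps a triangle to the signed sum of its edges. For instance
  ∂abc = bc − ac + ab.
As a 3×1 matrix over Z this has rank 1, with invariant factors (1).

From H_k ≅ ker(∂_k) / im(∂_{k+1}) we obtain:

  H_0: rank C_0 − rank ∂_1 = 3 − 2 = 1, and the invariant factors of ∂_1 are all 1, so H_0 = Z.
  H_1: rank ker ∂_1 − rank ∂_2 = (3 − 2) − 1 = 0, and the invariant factors of ∂_2 are all 1, so H_1 = 0.
  H_2: rank ker ∂_2 − rank ∂_3 = (1 − 1) − 0 = 0, and there is no ∂_3, so H_2 = 0.

H_0 = Z,  H_1 = 0,  H_2 = 0.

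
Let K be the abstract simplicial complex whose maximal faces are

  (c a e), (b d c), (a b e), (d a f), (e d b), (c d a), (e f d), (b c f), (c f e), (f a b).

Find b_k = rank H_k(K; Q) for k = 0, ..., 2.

Take the total order a < b < c < d < e < f on the vertex set. Then K (dimension 2) consists of the simplices:

  0-simplices (6): a, b, c, d, e, f
  1-simplices (15): ab, ac, ad, ae, af, bc, bd, be, bf, cd, ce, cf, de, df, ef
  2-simplices (10): abe, abf, acd, ace, adf, bcd, bcf, bde, cef, def

Hence C_0 ≅ Z^6, C_1 ≅ Z^15, C_2 ≅ Z^10.

The boundary map ∂_1: C_1 → C_0 maps an edge to its endpoints' difference, ∂[p,q] = q − p. For instance
  ∂bf = f − b.
This gives a 6×15 integer matrix of rank 5; reducing to Smith normal form yields diagonal entries (1,1,1,1,1).

Boundary ∂_2: C_2 → C_1 acts by ∂[p,q,r] = [q,r] − [p,r] + [p,q]. For instance
  ∂def = ef − df + de,
  ∂bcd = cd − bd + bc.
The 15×10 boundary matrix has rank 10 and Smith normal form diag(1,1,1,1,1,1,1,1,1,2).

Reading off H_k = ker ∂_k / im ∂_{k+1}:

  H_0: rank C_0 − rank ∂_1 = 6 − 5 = 1, and the invariant factors of ∂_1 are all 1, so H_0 = Z.
  H_1: rank ker ∂_1 − rank ∂_2 = (15 − 5) − 10 = 0, and ∂_2 has invariant factor 2 > 1, so H_1 = Z/2.
  H_2: rank ker ∂_2 − rank ∂_3 = (10 − 10) − 0 = 0, and there is no ∂_3, so H_2 = 0.

As a check, the Euler characteristic is 6 − 15 + 10 = 1, which agrees with 1 − 0 + 0 = 1.

Hence the Betti numbers are b_0 = 1, b_1 = 0, b_2 = 0.

b_0 = 1, b_1 = 0, b_2 = 0.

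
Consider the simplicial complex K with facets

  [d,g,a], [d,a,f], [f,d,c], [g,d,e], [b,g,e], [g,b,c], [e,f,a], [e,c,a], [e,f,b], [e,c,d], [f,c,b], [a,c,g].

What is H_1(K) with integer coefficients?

Fix the vertex order a < b < c < d < e < f < g and write every simplex with vertices in increasing order. Then dim K = 2 and the simplices of K are:

  0-simplices (7): a, b, c, d, e, f, g
  1-simplices (18): ac, ad, ae, af, ag, bc, be, bf, bg, cd, ce, cf, cg, de, df, dg, ef, eg
  2-simplices (12): ace, acg, adf, adg, aef, bcf, bcg, bef, beg, cde, cdf, deg

so the chain groups are C_0 ≅ Z^7, C_1 ≅ Z^18, C_2 ≅ Z^12.

Boundary ∂_1: C_1 → C_0 sends each edge [p,q] (with p < q) to q − p. For instance
  ∂ae = e − a.
The resulting 7×18 matrix has rank 6, and its Smith normal form has invariant factors (1,1,1,1,1,1).

Boundary ∂_2: C_2 → C_1 maps a triangle to the signed sum of its edges. For instance
  ∂acg = cg − ag + ac,
  ∂bcg = cg − bg + bc.
As a 18×12 matrix over Z this has rank 12, with invariant factors (1,1,1,1,1,1,1,1,1,1,1,2).

Now H_k = ker ∂_k / im ∂_{k+1}, so:

  H_1: rank ker ∂_1 − rank ∂_2 = (18 − 6) − 12 = 0, and ∂_2 has invariant factor 2 > 1, so H_1 ≅ Z/2.

(K is a triangulation of the real projective plane RP^2.)

H_1 ≅ Z/2.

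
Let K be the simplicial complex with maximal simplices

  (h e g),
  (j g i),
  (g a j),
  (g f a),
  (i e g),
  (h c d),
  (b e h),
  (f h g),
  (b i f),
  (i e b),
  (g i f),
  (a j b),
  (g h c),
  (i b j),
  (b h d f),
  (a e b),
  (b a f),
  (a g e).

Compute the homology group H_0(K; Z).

K has 10 vertices, 26 edges, 21 triangles, 1 3-simplex.
rank ∂_0 = 0, rank ∂_1 = 9 ⇒ b_0 = 10 − 0 − 9 = 1; all invariant factors of ∂_1 are 1 so no torsion. So H_0 ≅ Z.

H_0 = Z.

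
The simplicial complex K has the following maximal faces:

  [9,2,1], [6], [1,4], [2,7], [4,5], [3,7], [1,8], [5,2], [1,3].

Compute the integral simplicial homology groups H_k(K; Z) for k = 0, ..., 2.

We work with the vertex ordering 1 < 2 < 3 < 4 < 5 < 6 < 7 < 8 < 9. The simplices of K, each written with vertices in increasing order, are:

  0-simplices (9): [1], [2], [3], [4], [5], [6], [7], [8], [9]
  1-simplices (10): [1,2], [1,3], [1,4], [1,8], [1,9], [2,5], [2,7], [2,9], [3,7], [4,5]
  2-simplices (1): [1,2,9]

giving chain groups C_0 ≅ Z^9, C_1 ≅ Z^10, C_2 ≅ Z^1.

∂_1: C_1 → C_0 is given by ∂[p,q] = [q] − [p].
The resulting 9×10 matrix has rank 7, and its Smith normal form has invariant factors (1,1,1,1,1,1,1).

Boundary ∂_2: C_2 → C_1 acts by ∂[p,q,r] = [q,r] − [p,r] + [p,q]. For instance
  ∂[1,2,9] = [2,9] − [1,9] + [1,2].
This gives a 10×1 integer matrix of rank 1; reducing to Smith normal form yields diagonal entries (1).

From H_k ≅ ker(∂_k) / im(∂_{k+1}) we obtain:

  H_0: rank C_0 − rank ∂_1 = 9 − 7 = 2, and the invariant factors of ∂_1 are all 1, so H_0 ≅ Z^2.
  H_1: rank ker ∂_1 − rank ∂_2 = (10 − 7) − 1 = 2, and the invariant factors of ∂_2 are all 1, so H_1 ≅ Z^2.
  H_2: rank ker ∂_2 − rank ∂_3 = (1 − 1) − 0 = 0, and there is no ∂_3, so H_2 ≅ 0.

As a check, the Euler characteristic is 9 − 10 + 1 = 0, which agrees with 2 − 2 + 0 = 0.

H_0 = Z^2,  H_1 = Z^2,  H_2 = 0.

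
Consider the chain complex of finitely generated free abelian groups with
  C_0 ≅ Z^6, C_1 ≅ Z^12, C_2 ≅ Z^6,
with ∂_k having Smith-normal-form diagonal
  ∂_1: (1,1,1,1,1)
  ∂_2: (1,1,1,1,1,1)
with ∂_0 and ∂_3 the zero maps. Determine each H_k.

H_0: b_0 = 6 − 0 − 5 = 1; torsion from ∂_1 factors > 1: none. So H_0 ≅ Z.
H_1: b_1 = 12 − 5 − 6 = 1; torsion from ∂_2 factors > 1: none. So H_1 ≅ Z.
H_2: b_2 = 6 − 6 − 0 = 0; torsion from ∂_3 factors > 1: none. So H_2 ≅ 0.

H_0 ≅ Z,  H_1 ≅ Z,  H_2 = 0.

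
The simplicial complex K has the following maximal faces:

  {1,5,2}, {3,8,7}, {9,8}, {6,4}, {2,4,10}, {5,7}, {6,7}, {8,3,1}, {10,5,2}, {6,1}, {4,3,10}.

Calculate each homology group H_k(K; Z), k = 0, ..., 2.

Take the total order 1 < 2 < 3 < 4 < 5 < 6 < 7 < 8 < 9 < 10 on the vertex set. Then K (dimension 2) consists of the simplices:

  0-simplices (10): [1], [2], [3], [4], [5], [6], [7], [8], [9], [10]
  1-simplices (19): [1,2], [1,3], [1,5], [1,6], [1,8], [2,4], [2,5], [2,10], [3,4], [3,7], [3,8], [3,10], [4,6], [4,10], [5,7], [5,10], [6,7], [7,8], [8,9]
  2-simplices (6): [1,2,5], [1,3,8], [2,4,10], [2,5,10], [3,4,10], [3,7,8]

giving chain groups C_0 ≅ Z^10, C_1 ≅ Z^19, C_2 ≅ Z^6.

The boundary map ∂_1: C_1 → C_0 maps an edge to its endpoints' difference, ∂[p,q] = q − p. For instance
  ∂[7,8] = [8] − [7].
This gives a 10×19 integer matrix of rank 9; reducing to Smith normal form yields diagonal entries (1,1,1,1,1,1,1,1,1).

Boundary ∂_2: C_2 → C_1 maps a triangle to the signed sum of its edges. For instance
  ∂[3,4,10] = [4,10] − [3,10] + [3,4],
  ∂[2,5,10] = [5,10] − [2,10] + [2,5].
As a 19×6 matrix over Z this has rank 6, with invariant factors (1,1,1,1,1,1).

Computing H_k = (kernel of ∂_k) / (image of ∂_{k+1}):

  H_0: rank C_0 − rank ∂_1 = 10 − 9 = 1, and the invariant factors of ∂_1 are all 1, so H_0 = Z.
  H_1: rank ker ∂_1 − rank ∂_2 = (19 − 9) − 6 = 4, and the invariant factors of ∂_2 are all 1, so H_1 = Z^4.
  H_2: rank ker ∂_2 − rank ∂_3 = (6 − 6) − 0 = 0, and there is no ∂_3, so H_2 = 0.

H_0 ≅ Z,  H_1 ≅ Z^4,  H_2 = 0.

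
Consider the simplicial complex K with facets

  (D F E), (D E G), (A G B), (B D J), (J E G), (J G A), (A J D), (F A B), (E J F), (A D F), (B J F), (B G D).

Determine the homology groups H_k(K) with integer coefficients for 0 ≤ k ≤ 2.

We work with the vertex ordering A < B < D < E < F < G < J. The simplices of K, each written with vertices in increasing order, are:

  0-simplices (7): A, B, D, E, F, G, J
  1-simplices (18): AB, AD, AF, AG, AJ, BD, BF, BG, BJ, DE, DF, DG, DJ, EF, EG, EJ, FJ, GJ
  2-simplices (12): ABF, ABG, ADF, ADJ, AGJ, BDG, BDJ, BFJ, DEF, DEG, EFJ, EGJ

so the chain groups are C_0 ≅ Z^7, C_1 ≅ Z^18, C_2 ≅ Z^12.

∂_1: C_1 → C_0 is given by ∂[p,q] = [q] − [p]. For instance
  ∂BJ = J − B.
The 7×18 boundary matrix has rank 6 and Smith normal form diag(1,1,1,1,1,1).

∂_2: C_2 → C_1 maps a triangle to the signed sum of its edges. For instance
  ∂EFJ = FJ − EJ + EF,
  ∂DEF = EF − DF + DE.
The resulting 18×12 matrix has rank 12, and its Smith normal form has invariant factors (1,1,1,1,1,1,1,1,1,1,1,2).

Reading off H_k = ker ∂_k / im ∂_{k+1}:

  H_0: rank C_0 − rank ∂_1 = 7 − 6 = 1, and the invariant factors of ∂_1 are all 1, so H_0 = Z.
  H_1: rank ker ∂_1 − rank ∂_2 = (18 − 6) − 12 = 0, and ∂_2 has invariant factor 2 > 1, so H_1 = Z/2.
  H_2: rank ker ∂_2 − rank ∂_3 = (12 − 12) − 0 = 0, and there is no ∂_3, so H_2 = 0.

(K is a triangulation of the real projective plane RP^2.)

H_0 ≅ Z,  H_1 ≅ Z/2,  H_2 = 0.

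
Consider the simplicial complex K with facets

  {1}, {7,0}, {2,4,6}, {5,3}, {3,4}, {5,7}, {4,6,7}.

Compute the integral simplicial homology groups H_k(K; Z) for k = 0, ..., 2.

H_0 ≅ Z^2,  H_1 ≅ Z,  H_2 = 0.

K has 8 vertices, 9 edges, 2 triangles.
rank ∂_0 = 0, rank ∂_1 = 6 ⇒ b_0 = 8 − 0 − 6 = 2; all invariant factors of ∂_1 are 1 so no torsion. So H_0 ≅ Z^2.
rank ∂_1 = 6, rank ∂_2 = 2 ⇒ b_1 = 9 − 6 − 2 = 1; all invariant factors of ∂_2 are 1 so no torsion. So H_1 ≅ Z.
rank ∂_2 = 2, rank ∂_3 = 0 ⇒ b_2 = 2 − 2 − 0 = 0. So H_2 ≅ 0.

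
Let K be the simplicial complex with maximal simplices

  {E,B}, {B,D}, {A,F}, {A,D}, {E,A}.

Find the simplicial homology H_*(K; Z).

H_0 ≅ Z,  H_1 ≅ Z.

Take the total order A < B < D < E < F on the vertex set. Then K (dimension 1) consists of the simplices:

  0-simplices (5): A, B, D, E, F
  1-simplices (5): AD, AE, AF, BD, BE

Hence C_0 ≅ Z^5, C_1 ≅ Z^5.

Boundary ∂_1: C_1 → C_0 maps an edge to its endpoints' difference, ∂[p,q] = q − p.
The resulting 5×5 matrix has rank 4, and its Smith normal form has invariant factors (1,1,1,1).

From H_k ≅ ker(∂_k) / im(∂_{k+1}) we obtain:

  H_0: rank C_0 − rank ∂_1 = 5 − 4 = 1, and the invariant factors of ∂_1 are all 1, so H_0 = Z.
  H_1: rank ker ∂_1 − rank ∂_2 = (5 − 4) − 0 = 1, and there is no ∂_2, so H_1 = Z.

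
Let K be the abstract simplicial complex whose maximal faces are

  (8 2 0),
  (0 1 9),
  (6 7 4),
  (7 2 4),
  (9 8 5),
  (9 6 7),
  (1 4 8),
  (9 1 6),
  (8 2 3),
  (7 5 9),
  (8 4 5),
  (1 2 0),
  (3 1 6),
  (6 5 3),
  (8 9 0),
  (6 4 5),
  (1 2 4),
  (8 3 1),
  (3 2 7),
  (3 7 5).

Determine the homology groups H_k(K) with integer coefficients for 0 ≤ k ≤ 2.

H_0 ≅ Z,  H_1 ≅ Z ⊕ Z/2,  H_2 = 0.

K has 10 vertices, 30 edges, 20 triangles.
rank ∂_0 = 0, rank ∂_1 = 9 ⇒ b_0 = 10 − 0 − 9 = 1; all invariant factors of ∂_1 are 1 so no torsion. So H_0 = Z.
rank ∂_1 = 9, rank ∂_2 = 20 ⇒ b_1 = 30 − 9 − 20 = 1; ∂_2 has invariant factor(s) [2] giving torsion. So H_1 = Z ⊕ Z/2.
rank ∂_2 = 20, rank ∂_3 = 0 ⇒ b_2 = 20 − 20 − 0 = 0. So H_2 = 0.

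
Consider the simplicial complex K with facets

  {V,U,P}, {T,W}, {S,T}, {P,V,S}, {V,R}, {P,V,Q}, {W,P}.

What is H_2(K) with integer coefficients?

We work with the vertex ordering P < Q < R < S < T < U < V < W. The simplices of K, each written with vertices in increasing order, are:

  0-simplices (8): P, Q, R, S, T, U, V, W
  1-simplices (11): PQ, PS, PU, PV, PW, QV, RV, ST, SV, TW, UV
  2-simplices (3): PQV, PSV, PUV

giving chain groups C_0 ≅ Z^8, C_1 ≅ Z^11, C_2 ≅ Z^3.

∂_1: C_1 → C_0 is given by ∂[p,q] = [q] − [p].
This gives a 8×11 integer matrix of rank 7; reducing to Smith normal form yields diagonal entries (1,1,1,1,1,1,1).

The boundary map ∂_2: C_2 → C_1 maps a triangle to the signed sum of its edges. For instance
  ∂PUV = UV − PV + PU,
  ∂PQV = QV − PV + PQ.
As a 11×3 matrix over Z this has rank 3, with invariant factors (1,1,1).

From H_k ≅ ker(∂_k) / im(∂_{k+1}) we obtain:

  H_2: rank ker ∂_2 − rank ∂_3 = (3 − 3) − 0 = 0, and there is no ∂_3, so H_2 = 0.

H_2 = 0.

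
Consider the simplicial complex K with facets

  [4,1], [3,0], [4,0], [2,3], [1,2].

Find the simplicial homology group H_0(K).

We work with the vertex ordering 0 < 1 < 2 < 3 < 4. The simplices of K, each written with vertices in increasing order, are:

  0-simplices (5): [0], [1], [2], [3], [4]
  1-simplices (5): [0,3], [0,4], [1,2], [1,4], [2,3]

Hence C_0 ≅ Z^5, C_1 ≅ Z^5.

The boundary map ∂_1: C_1 → C_0 sends each edge [p,q] (with p < q) to q − p. For instance
  ∂[0,4] = [4] − [0].
The 5×5 boundary matrix has rank 4 and Smith normal form diag(1,1,1,1).

Reading off H_k = ker ∂_k / im ∂_{k+1}:

  H_0: rank C_0 − rank ∂_1 = 5 − 4 = 1, and the invariant factors of ∂_1 are all 1, so H_0 ≅ Z.

H_0 ≅ Z.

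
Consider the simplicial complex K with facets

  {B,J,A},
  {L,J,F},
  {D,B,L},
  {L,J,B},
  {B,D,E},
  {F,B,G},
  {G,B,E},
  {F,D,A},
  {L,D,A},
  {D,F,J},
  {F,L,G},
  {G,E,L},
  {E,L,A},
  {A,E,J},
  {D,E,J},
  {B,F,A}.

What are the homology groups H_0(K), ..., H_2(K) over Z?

Fix the vertex order A < B < D < E < F < G < J < L and write every simplex with vertices in increasing order. Then dim K = 2 and the simplices of K are:

  0-simplices (8): A, B, D, E, F, G, J, L
  1-simplices (24): AB, AD, AE, AF, AJ, AL, BD, BE, BF, BG, BJ, BL, DE, DF, DJ, DL, EG, EJ, EL, FG, FJ, FL, GL, JL
  2-simplices (16): ABF, ABJ, ADF, ADL, AEJ, AEL, BDE, BDL, BEG, BFG, BJL, DEJ, DFJ, EGL, FGL, FJL

so the chain groups are C_0 ≅ Z^8, C_1 ≅ Z^24, C_2 ≅ Z^16.

Boundary ∂_1: C_1 → C_0 maps an edge to its endpoints' difference, ∂[p,q] = q − p.
This gives a 8×24 integer matrix of rank 7; reducing to Smith normal form yields diagonal entries (1,1,1,1,1,1,1).

∂_2: C_2 → C_1 maps a triangle to the signed sum of its edges. For instance
  ∂BFG = FG − BG + BF,
  ∂ADF = DF − AF + AD.
This gives a 24×16 integer matrix of rank 15; reducing to Smith normal form yields diagonal entries (1,1,1,1,1,1,1,1,1,1,1,1,1,1,1).

Now H_k = ker ∂_k / im ∂_{k+1}, so:

  H_0: rank C_0 − rank ∂_1 = 8 − 7 = 1, and the invariant factors of ∂_1 are all 1, so H_0 = Z.
  H_1: rank ker ∂_1 − rank ∂_2 = (24 − 7) − 15 = 2, and the invariant factors of ∂_2 are all 1, so H_1 = Z^2.
  H_2: rank ker ∂_2 − rank ∂_3 = (16 − 15) − 0 = 1, and there is no ∂_3, so H_2 = Z.

H_0 = Z,  H_1 = Z^2,  H_2 = Z.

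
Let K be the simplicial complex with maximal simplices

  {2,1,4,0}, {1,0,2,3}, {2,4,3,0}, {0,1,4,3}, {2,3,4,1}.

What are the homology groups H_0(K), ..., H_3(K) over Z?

H_0 = Z,  H_1 = 0,  H_2 = 0,  H_3 = Z.

We work with the vertex ordering 0 < 1 < 2 < 3 < 4. The simplices of K, each written with vertices in increasing order, are:

  0-simplices (5): [0], [1], [2], [3], [4]
  1-simplices (10): [0,1], [0,2], [0,3], [0,4], [1,2], [1,3], [1,4], [2,3], [2,4], [3,4]
  2-simplices (10): [0,1,2], [0,1,3], [0,1,4], [0,2,3], [0,2,4], [0,3,4], [1,2,3], [1,2,4], [1,3,4], [2,3,4]
  3-simplices (5): [0,1,2,3], [0,1,2,4], [0,1,3,4], [0,2,3,4], [1,2,3,4]

giving chain groups C_0 ≅ Z^5, C_1 ≅ Z^10, C_2 ≅ Z^10, C_3 ≅ Z^5.

Boundary ∂_1: C_1 → C_0 is given by ∂[p,q] = [q] − [p]. For instance
  ∂[2,3] = [3] − [2].
The 5×10 boundary matrix has rank 4 and Smith normal form diag(1,1,1,1).

The boundary map ∂_2: C_2 → C_1 acts by ∂[p,q,r] = [q,r] − [p,r] + [p,q]. For instance
  ∂[0,2,4] = [2,4] − [0,4] + [0,2],
  ∂[0,1,4] = [1,4] − [0,4] + [0,1].
This gives a 10×10 integer matrix of rank 6; reducing to Smith normal form yields diagonal entries (1,1,1,1,1,1).

The boundary map ∂_3: C_3 → C_2 sends each 3-simplex σ to the alternating sum Σ_i (−1)^i (σ with its i-th vertex removed). For instance
  ∂[0,1,3,4] = [1,3,4] − [0,3,4] + [0,1,4] − [0,1,3],
  ∂[1,2,3,4] = [2,3,4] − [1,3,4] + [1,2,4] − [1,2,3].
This gives a 10×5 integer matrix of rank 4; reducing to Smith normal form yields diagonal entries (1,1,1,1).

Reading off H_k = ker ∂_k / im ∂_{k+1}:

  H_0: rank C_0 − rank ∂_1 = 5 − 4 = 1, and the invariant factors of ∂_1 are all 1, so H_0 ≅ Z.
  H_1: rank ker ∂_1 − rank ∂_2 = (10 − 4) − 6 = 0, and the invariant factors of ∂_2 are all 1, so H_1 ≅ 0.
  H_2: rank ker ∂_2 − rank ∂_3 = (10 − 6) − 4 = 0, and the invariant factors of ∂_3 are all 1, so H_2 ≅ 0.
  H_3: rank ker ∂_3 − rank ∂_4 = (5 − 4) − 0 = 1, and there is no ∂_4, so H_3 ≅ Z.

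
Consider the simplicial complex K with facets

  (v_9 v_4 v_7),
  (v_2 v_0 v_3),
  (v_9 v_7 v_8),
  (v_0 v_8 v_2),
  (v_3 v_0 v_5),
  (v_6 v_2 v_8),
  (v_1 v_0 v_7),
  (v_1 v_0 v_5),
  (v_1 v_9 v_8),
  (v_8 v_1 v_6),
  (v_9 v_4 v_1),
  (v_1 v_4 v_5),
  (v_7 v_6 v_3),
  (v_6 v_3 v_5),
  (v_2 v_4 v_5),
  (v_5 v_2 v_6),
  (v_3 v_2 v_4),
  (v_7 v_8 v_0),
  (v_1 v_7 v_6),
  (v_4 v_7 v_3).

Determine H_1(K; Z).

H_1 = Z × Z/2.

K has 10 vertices, 30 edges, 20 triangles.
rank ∂_1 = 9, rank ∂_2 = 20 ⇒ b_1 = 30 − 9 − 20 = 1; ∂_2 has invariant factor(s) [2] giving torsion. So H_1 = Z × Z/2.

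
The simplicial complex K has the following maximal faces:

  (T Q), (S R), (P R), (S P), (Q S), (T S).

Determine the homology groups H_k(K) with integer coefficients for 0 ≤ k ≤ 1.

Fix the vertex order P < Q < R < S < T and write every simplex with vertices in increasing order. Then dim K = 1 and the simplices of K are:

  0-simplices (5): P, Q, R, S, T
  1-simplices (6): PR, PS, QS, QT, RS, ST

giving chain groups C_0 ≅ Z^5, C_1 ≅ Z^6.

Boundary ∂_1: C_1 → C_0 sends each edge [p,q] (with p < q) to q − p. For instance
  ∂QS = S − Q.
As a 5×6 matrix over Z this has rank 4, with invariant factors (1,1,1,1).

Now H_k = ker ∂_k / im ∂_{k+1}, so:

  H_0: rank C_0 − rank ∂_1 = 5 − 4 = 1, and the invariant factors of ∂_1 are all 1, so H_0 ≅ Z.
  H_1: rank ker ∂_1 − rank ∂_2 = (6 − 4) − 0 = 2, and there is no ∂_2, so H_1 ≅ Z^2.

H_0 = Z,  H_1 = Z^2.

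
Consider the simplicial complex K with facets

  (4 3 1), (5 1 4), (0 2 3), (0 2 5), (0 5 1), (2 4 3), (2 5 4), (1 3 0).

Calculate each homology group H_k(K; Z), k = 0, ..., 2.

Fix the vertex order 0 < 1 < 2 < 3 < 4 < 5 and write every simplex with vertices in increasing order. Then dim K = 2 and the simplices of K are:

  0-simplices (6): [0], [1], [2], [3], [4], [5]
  1-simplices (12): [0,1], [0,2], [0,3], [0,5], [1,3], [1,4], [1,5], [2,3], [2,4], [2,5], [3,4], [4,5]
  2-simplices (8): [0,1,3], [0,1,5], [0,2,3], [0,2,5], [1,3,4], [1,4,5], [2,3,4], [2,4,5]

giving chain groups C_0 ≅ Z^6, C_1 ≅ Z^12, C_2 ≅ Z^8.

The boundary map ∂_1: C_1 → C_0 sends each edge [p,q] (with p < q) to q − p. For instance
  ∂[1,5] = [5] − [1].
The resulting 6×12 matrix has rank 5, and its Smith normal form has invariant factors (1,1,1,1,1).

The boundary map ∂_2: C_2 → C_1 maps a triangle to the signed sum of its edges. For instance
  ∂[2,3,4] = [3,4] − [2,4] + [2,3],
  ∂[0,2,5] = [2,5] − [0,5] + [0,2].
The 12×8 boundary matrix has rank 7 and Smith normal form diag(1,1,1,1,1,1,1).

From H_k ≅ ker(∂_k) / im(∂_{k+1}) we obtain:

  H_0: rank C_0 − rank ∂_1 = 6 − 5 = 1, and the invariant factors of ∂_1 are all 1, so H_0 ≅ Z.
  H_1: rank ker ∂_1 − rank ∂_2 = (12 − 5) − 7 = 0, and the invariant factors of ∂_2 are all 1, so H_1 ≅ 0.
  H_2: rank ker ∂_2 − rank ∂_3 = (8 − 7) − 0 = 1, and there is no ∂_3, so H_2 ≅ Z.

As a check, the Euler characteristic is 6 − 12 + 8 = 2, which agrees with 1 − 0 + 1 = 2.

H_0 ≅ Z,  H_1 = 0,  H_2 ≅ Z.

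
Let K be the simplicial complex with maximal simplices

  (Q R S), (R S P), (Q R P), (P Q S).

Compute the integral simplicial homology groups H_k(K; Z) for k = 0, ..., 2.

Order the vertices as P < Q < R < S. Listing each simplex with vertices in this order, K has dimension 2 with simplices:

  0-simplices (4): P, Q, R, S
  1-simplices (6): PQ, PR, PS, QR, QS, RS
  2-simplices (4): PQR, PQS, PRS, QRS

so the chain groups are C_0 ≅ Z^4, C_1 ≅ Z^6, C_2 ≅ Z^4.

Boundary ∂_1: C_1 → C_0 sends each edge [p,q] (with p < q) to q − p. For instance
  ∂QS = S − Q.
As a 4×6 matrix over Z this has rank 3, with invariant factors (1,1,1).

Boundary ∂_2: C_2 → C_1 acts by ∂[p,q,r] = [q,r] − [p,r] + [p,q]. For instance
  ∂PQS = QS − PS + PQ,
  ∂QRS = RS − QS + QR.
As a 6×4 matrix over Z this has rank 3, with invariant factors (1,1,1).

From H_k ≅ ker(∂_k) / im(∂_{k+1}) we obtain:

  H_0: rank C_0 − rank ∂_1 = 4 − 3 = 1, and the invariant factors of ∂_1 are all 1, so H_0 ≅ Z.
  H_1: rank ker ∂_1 − rank ∂_2 = (6 − 3) − 3 = 0, and the invariant factors of ∂_2 are all 1, so H_1 ≅ 0.
  H_2: rank ker ∂_2 − rank ∂_3 = (4 − 3) − 0 = 1, and there is no ∂_3, so H_2 ≅ Z.

H_0 ≅ Z,  H_1 = 0,  H_2 ≅ Z.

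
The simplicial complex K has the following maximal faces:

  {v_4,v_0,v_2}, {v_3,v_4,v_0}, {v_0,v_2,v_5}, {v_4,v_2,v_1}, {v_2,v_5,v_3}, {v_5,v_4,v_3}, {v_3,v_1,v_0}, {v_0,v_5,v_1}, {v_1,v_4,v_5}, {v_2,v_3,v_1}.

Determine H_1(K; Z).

K has 6 vertices, 15 edges, 10 triangles.
rank ∂_1 = 5, rank ∂_2 = 10 ⇒ b_1 = 15 − 5 − 10 = 0; ∂_2 has invariant factor(s) [2] giving torsion. So H_1 = Z/2.

H_1 ≅ Z/2.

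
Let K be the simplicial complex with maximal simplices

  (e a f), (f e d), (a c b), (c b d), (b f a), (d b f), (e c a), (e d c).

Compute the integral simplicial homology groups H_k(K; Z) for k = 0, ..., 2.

H_0 = Z,  H_1 = 0,  H_2 = Z.

We work with the vertex ordering a < b < c < d < e < f. The simplices of K, each written with vertices in increasing order, are:

  0-simplices (6): a, b, c, d, e, f
  1-simplices (12): ab, ac, ae, af, bc, bd, bf, cd, ce, de, df, ef
  2-simplices (8): abc, abf, ace, aef, bcd, bdf, cde, def

so the chain groups are C_0 ≅ Z^6, C_1 ≅ Z^12, C_2 ≅ Z^8.

Boundary ∂_1: C_1 → C_0 is given by ∂[p,q] = [q] − [p].
The resulting 6×12 matrix has rank 5, and its Smith normal form has invariant factors (1,1,1,1,1).

Boundary ∂_2: C_2 → C_1 acts by ∂[p,q,r] = [q,r] − [p,r] + [p,q]. For instance
  ∂cde = de − ce + cd,
  ∂bcd = cd − bd + bc.
The resulting 12×8 matrix has rank 7, and its Smith normal form has invariant factors (1,1,1,1,1,1,1).

Reading off H_k = ker ∂_k / im ∂_{k+1}:

  H_0: rank C_0 − rank ∂_1 = 6 − 5 = 1, and the invariant factors of ∂_1 are all 1, so H_0 = Z.
  H_1: rank ker ∂_1 − rank ∂_2 = (12 − 5) − 7 = 0, and the invariant factors of ∂_2 are all 1, so H_1 = 0.
  H_2: rank ker ∂_2 − rank ∂_3 = (8 − 7) − 0 = 1, and there is no ∂_3, so H_2 = Z.

As a check, the Euler characteristic is 6 − 12 + 8 = 2, which agrees with 1 − 0 + 1 = 2.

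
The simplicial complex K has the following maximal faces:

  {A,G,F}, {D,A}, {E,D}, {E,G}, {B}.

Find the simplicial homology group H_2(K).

Take the total order A < B < D < E < F < G on the vertex set. Then K (dimension 2) consists of the simplices:

  0-simplices (6): A, B, D, E, F, G
  1-simplices (6): AD, AF, AG, DE, EG, FG
  2-simplices (1): AFG

so the chain groups are C_0 ≅ Z^6, C_1 ≅ Z^6, C_2 ≅ Z^1.

Boundary ∂_1: C_1 → C_0 is given by ∂[p,q] = [q] − [p]. For instance
  ∂AF = F − A.
As a 6×6 matrix over Z this has rank 4, with invariant factors (1,1,1,1).

The boundary map ∂_2: C_2 → C_1 maps a triangle to the signed sum of its edges. For instance
  ∂AFG = FG − AG + AF.
The resulting 6×1 matrix has rank 1, and its Smith normal form has invariant factors (1).

From H_k ≅ ker(∂_k) / im(∂_{k+1}) we obtain:

  H_2: rank ker ∂_2 − rank ∂_3 = (1 − 1) − 0 = 0, and there is no ∂_3, so H_2 = 0.

H_2 = 0.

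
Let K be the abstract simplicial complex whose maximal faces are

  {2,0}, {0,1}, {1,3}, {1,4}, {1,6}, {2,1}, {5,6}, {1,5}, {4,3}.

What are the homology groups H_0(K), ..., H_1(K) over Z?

H_0 ≅ Z,  H_1 ≅ Z^3.

Order the vertices as 0 < 1 < 2 < 3 < 4 < 5 < 6. Listing each simplex with vertices in this order, K has dimension 1 with simplices:

  0-simplices (7): [0], [1], [2], [3], [4], [5], [6]
  1-simplices (9): [0,1], [0,2], [1,2], [1,3], [1,4], [1,5], [1,6], [3,4], [5,6]

so the chain groups are C_0 ≅ Z^7, C_1 ≅ Z^9.

The boundary map ∂_1: C_1 → C_0 is given by ∂[p,q] = [q] − [p].
As a 7×9 matrix over Z this has rank 6, with invariant factors (1,1,1,1,1,1).

From H_k ≅ ker(∂_k) / im(∂_{k+1}) we obtain:

  H_0: rank C_0 − rank ∂_1 = 7 − 6 = 1, and the invariant factors of ∂_1 are all 1, so H_0 ≅ Z.
  H_1: rank ker ∂_1 − rank ∂_2 = (9 − 6) − 0 = 3, and there is no ∂_2, so H_1 ≅ Z^3.

(K is a triangulation of a wedge of 3 circles.)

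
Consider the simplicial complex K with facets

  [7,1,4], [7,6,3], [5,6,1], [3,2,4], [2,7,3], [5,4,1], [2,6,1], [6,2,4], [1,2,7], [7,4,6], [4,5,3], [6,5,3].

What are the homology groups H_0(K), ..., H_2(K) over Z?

K has 7 vertices, 18 edges, 12 triangles.
rank ∂_0 = 0, rank ∂_1 = 6 ⇒ b_0 = 7 − 0 − 6 = 1; all invariant factors of ∂_1 are 1 so no torsion. So H_0 ≅ Z.
rank ∂_1 = 6, rank ∂_2 = 12 ⇒ b_1 = 18 − 6 − 12 = 0; ∂_2 has invariant factor(s) [2] giving torsion. So H_1 ≅ Z/2.
rank ∂_2 = 12, rank ∂_3 = 0 ⇒ b_2 = 12 − 12 − 0 = 0. So H_2 ≅ 0.

H_0 ≅ Z,  H_1 ≅ Z/2,  H_2 = 0.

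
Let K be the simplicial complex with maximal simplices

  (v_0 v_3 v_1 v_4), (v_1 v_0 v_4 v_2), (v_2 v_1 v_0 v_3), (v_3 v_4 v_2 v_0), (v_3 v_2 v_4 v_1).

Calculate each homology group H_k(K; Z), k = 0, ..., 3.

Fix the vertex order v_0 < v_1 < v_2 < v_3 < v_4 and write every simplex with vertices in increasing order. Then dim K = 3 and the simplices of K are:

  0-simplices (5): [v_0], [v_1], [v_2], [v_3], [v_4]
  1-simplices (10): [v_0,v_1], [v_0,v_2], [v_0,v_3], [v_0,v_4], [v_1,v_2], [v_1,v_3], [v_1,v_4], [v_2,v_3], [v_2,v_4], [v_3,v_4]
  2-simplices (10): [v_0,v_1,v_2], [v_0,v_1,v_3], [v_0,v_1,v_4], [v_0,v_2,v_3], [v_0,v_2,v_4], [v_0,v_3,v_4], [v_1,v_2,v_3], [v_1,v_2,v_4], [v_1,v_3,v_4], [v_2,v_3,v_4]
  3-simplices (5): [v_0,v_1,v_2,v_3], [v_0,v_1,v_2,v_4], [v_0,v_1,v_3,v_4], [v_0,v_2,v_3,v_4], [v_1,v_2,v_3,v_4]

Hence C_0 ≅ Z^5, C_1 ≅ Z^10, C_2 ≅ Z^10, C_3 ≅ Z^5.

The boundary map ∂_1: C_1 → C_0 maps an edge to its endpoints' difference, ∂[p,q] = q − p. For instance
  ∂[v_2,v_4] = [v_4] − [v_2].
The 5×10 boundary matrix has rank 4 and Smith normal form diag(1,1,1,1).

∂_2: C_2 → C_1 maps a triangle to the signed sum of its edges. For instance
  ∂[v_0,v_1,v_3] = [v_1,v_3] − [v_0,v_3] + [v_0,v_1],
  ∂[v_1,v_2,v_4] = [v_2,v_4] − [v_1,v_4] + [v_1,v_2].
The resulting 10×10 matrix has rank 6, and its Smith normal form has invariant factors (1,1,1,1,1,1).

∂_3: C_3 → C_2 sends each 3-simplex σ to the alternating sum Σ_i (−1)^i (σ with its i-th vertex removed). For instance
  ∂[v_1,v_2,v_3,v_4] = [v_2,v_3,v_4] − [v_1,v_3,v_4] + [v_1,v_2,v_4] − [v_1,v_2,v_3],
  ∂[v_0,v_2,v_3,v_4] = [v_2,v_3,v_4] − [v_0,v_3,v_4] + [v_0,v_2,v_4] − [v_0,v_2,v_3].
As a 10×5 matrix over Z this has rank 4, with invariant factors (1,1,1,1).

Now H_k = ker ∂_k / im ∂_{k+1}, so:

  H_0: rank C_0 − rank ∂_1 = 5 − 4 = 1, and the invariant factors of ∂_1 are all 1, so H_0 = Z.
  H_1: rank ker ∂_1 − rank ∂_2 = (10 − 4) − 6 = 0, and the invariant factors of ∂_2 are all 1, so H_1 = 0.
  H_2: rank ker ∂_2 − rank ∂_3 = (10 − 6) − 4 = 0, and the invariant factors of ∂_3 are all 1, so H_2 = 0.
  H_3: rank ker ∂_3 − rank ∂_4 = (5 − 4) − 0 = 1, and there is no ∂_4, so H_3 = Z.

H_0 = Z,  H_1 = 0,  H_2 = 0,  H_3 = Z.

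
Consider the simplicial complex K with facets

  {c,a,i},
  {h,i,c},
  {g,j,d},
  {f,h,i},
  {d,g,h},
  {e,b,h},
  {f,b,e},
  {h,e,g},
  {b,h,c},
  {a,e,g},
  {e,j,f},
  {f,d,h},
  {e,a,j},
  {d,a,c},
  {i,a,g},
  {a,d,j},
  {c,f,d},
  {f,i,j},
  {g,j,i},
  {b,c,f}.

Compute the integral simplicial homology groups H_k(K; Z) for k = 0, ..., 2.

Fix the vertex order a < b < c < d < e < f < g < h < i < j and write every simplex with vertices in increasing order. Then dim K = 2 and the simplices of K are:

  0-simplices (10): a, b, c, d, e, f, g, h, i, j
  1-simplices (30): ac, ad, ae, ag, ai, aj, bc, be, bf, bh, cd, cf, ch, ci, df, dg, dh, dj, ef, eg, eh, ej, fh, fi, fj, gh, gi, gj, hi, ij
  2-simplices (20): acd, aci, adj, aeg, aej, agi, bcf, bch, bef, beh, cdf, chi, dfh, dgh, dgj, efj, egh, fhi, fij, gij

so the chain groups are C_0 ≅ Z^10, C_1 ≅ Z^30, C_2 ≅ Z^20.

∂_1: C_1 → C_0 is given by ∂[p,q] = [q] − [p]. For instance
  ∂fj = j − f.
The resulting 10×30 matrix has rank 9, and its Smith normal form has invariant factors (1,1,1,1,1,1,1,1,1).

The boundary map ∂_2: C_2 → C_1 maps a triangle to the signed sum of its edges. For instance
  ∂acd = cd − ad + ac,
  ∂bef = ef − bf + be.
As a 30×20 matrix over Z this has rank 20, with invariant factors (1,1,1,1,1,1,1,1,1,1,1,1,1,1,1,1,1,1,1,2).

Reading off H_k = ker ∂_k / im ∂_{k+1}:

  H_0: rank C_0 − rank ∂_1 = 10 − 9 = 1, and the invariant factors of ∂_1 are all 1, so H_0 ≅ Z.
  H_1: rank ker ∂_1 − rank ∂_2 = (30 − 9) − 20 = 1, and ∂_2 has invariant factor 2 > 1, so H_1 ≅ Z ⊕ Z/2Z.
  H_2: rank ker ∂_2 − rank ∂_3 = (20 − 20) − 0 = 0, and there is no ∂_3, so H_2 ≅ 0.

H_0 ≅ Z,  H_1 ≅ Z ⊕ Z/2Z,  H_2 = 0.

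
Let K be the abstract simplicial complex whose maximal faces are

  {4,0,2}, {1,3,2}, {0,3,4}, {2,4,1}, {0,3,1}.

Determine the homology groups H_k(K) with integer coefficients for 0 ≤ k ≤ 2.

We work with the vertex ordering 0 < 1 < 2 < 3 < 4. The simplices of K, each written with vertices in increasing order, are:

  0-simplices (5): [0], [1], [2], [3], [4]
  1-simplices (10): [0,1], [0,2], [0,3], [0,4], [1,2], [1,3], [1,4], [2,3], [2,4], [3,4]
  2-simplices (5): [0,1,3], [0,2,4], [0,3,4], [1,2,3], [1,2,4]

Hence C_0 ≅ Z^5, C_1 ≅ Z^10, C_2 ≅ Z^5.

∂_1: C_1 → C_0 is given by ∂[p,q] = [q] − [p].
The 5×10 boundary matrix has rank 4 and Smith normal form diag(1,1,1,1).

The boundary map ∂_2: C_2 → C_1 sends each 2-simplex [p,q,r] to [q,r] − [p,r] + [p,q]. For instance
  ∂[1,2,4] = [2,4] − [1,4] + [1,2],
  ∂[0,1,3] = [1,3] − [0,3] + [0,1].
The 10×5 boundary matrix has rank 5 and Smith normal form diag(1,1,1,1,1).

Reading off H_k = ker ∂_k / im ∂_{k+1}:

  H_0: rank C_0 − rank ∂_1 = 5 − 4 = 1, and the invariant factors of ∂_1 are all 1, so H_0 ≅ Z.
  H_1: rank ker ∂_1 − rank ∂_2 = (10 − 4) − 5 = 1, and the invariant factors of ∂_2 are all 1, so H_1 ≅ Z.
  H_2: rank ker ∂_2 − rank ∂_3 = (5 − 5) − 0 = 0, and there is no ∂_3, so H_2 ≅ 0.

(K is a triangulation of the Möbius band.)

H_0 ≅ Z,  H_1 ≅ Z,  H_2 = 0.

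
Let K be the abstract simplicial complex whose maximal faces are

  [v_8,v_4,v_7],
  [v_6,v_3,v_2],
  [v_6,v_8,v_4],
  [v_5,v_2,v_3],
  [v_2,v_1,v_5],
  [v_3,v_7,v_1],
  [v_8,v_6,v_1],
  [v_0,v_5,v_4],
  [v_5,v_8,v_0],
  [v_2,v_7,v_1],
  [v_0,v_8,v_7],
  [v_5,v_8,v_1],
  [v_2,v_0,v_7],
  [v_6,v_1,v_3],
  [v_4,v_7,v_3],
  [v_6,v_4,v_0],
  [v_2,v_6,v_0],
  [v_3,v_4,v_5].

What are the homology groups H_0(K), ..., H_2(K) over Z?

Take the total order v_0 < v_1 < v_2 < v_3 < v_4 < v_5 < v_6 < v_7 < v_8 on the vertex set. Then K (dimension 2) consists of the simplices:

  0-simplices (9): [v_0], [v_1], [v_2], [v_3], [v_4], [v_5], [v_6], [v_7], [v_8]
  1-simplices (27): (27 of them)
  2-simplices (18): (18 of them)

so the chain groups are C_0 ≅ Z^9, C_1 ≅ Z^27, C_2 ≅ Z^18.

∂_1: C_1 → C_0 maps an edge to its endpoints' difference, ∂[p,q] = q − p. For instance
  ∂[v_1,v_6] = [v_6] − [v_1].
This gives a 9×27 integer matrix of rank 8; reducing to Smith normal form yields diagonal entries (1,1,1,1,1,1,1,1).

Boundary ∂_2: C_2 → C_1 acts by ∂[p,q,r] = [q,r] − [p,r] + [p,q]. For instance
  ∂[v_2,v_3,v_6] = [v_3,v_6] − [v_2,v_6] + [v_2,v_3],
  ∂[v_1,v_2,v_5] = [v_2,v_5] − [v_1,v_5] + [v_1,v_2].
The resulting 27×18 matrix has rank 18, and its Smith normal form has invariant factors (1,1,1,1,1,1,1,1,1,1,1,1,1,1,1,1,1,2).

From H_k ≅ ker(∂_k) / im(∂_{k+1}) we obtain:

  H_0: rank C_0 − rank ∂_1 = 9 − 8 = 1, and the invariant factors of ∂_1 are all 1, so H_0 ≅ Z.
  H_1: rank ker ∂_1 − rank ∂_2 = (27 − 8) − 18 = 1, and ∂_2 has invariant factor 2 > 1, so H_1 ≅ Z ⊕ Z/2.
  H_2: rank ker ∂_2 − rank ∂_3 = (18 − 18) − 0 = 0, and there is no ∂_3, so H_2 ≅ 0.

(K is a triangulation of the Klein bottle.)

H_0 = Z,  H_1 = Z ⊕ Z/2,  H_2 = 0.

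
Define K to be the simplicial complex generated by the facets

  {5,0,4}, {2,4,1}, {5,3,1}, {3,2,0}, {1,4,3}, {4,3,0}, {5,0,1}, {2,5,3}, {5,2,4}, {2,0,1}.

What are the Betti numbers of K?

Take the total order 0 < 1 < 2 < 3 < 4 < 5 on the vertex set. Then K (dimension 2) consists of the simplices:

  0-simplices (6): [0], [1], [2], [3], [4], [5]
  1-simplices (15): [0,1], [0,2], [0,3], [0,4], [0,5], [1,2], [1,3], [1,4], [1,5], [2,3], [2,4], [2,5], [3,4], [3,5], [4,5]
  2-simplices (10): [0,1,2], [0,1,5], [0,2,3], [0,3,4], [0,4,5], [1,2,4], [1,3,4], [1,3,5], [2,3,5], [2,4,5]

Hence C_0 ≅ Z^6, C_1 ≅ Z^15, C_2 ≅ Z^10.

∂_1: C_1 → C_0 sends each edge [p,q] (with p < q) to q − p. For instance
  ∂[4,5] = [5] − [4].
The 6×15 boundary matrix has rank 5 and Smith normal form diag(1,1,1,1,1).

The boundary map ∂_2: C_2 → C_1 sends each 2-simplex [p,q,r] to [q,r] − [p,r] + [p,q]. For instance
  ∂[0,4,5] = [4,5] − [0,5] + [0,4],
  ∂[0,1,2] = [1,2] − [0,2] + [0,1].
The resulting 15×10 matrix has rank 10, and its Smith normal form has invariant factors (1,1,1,1,1,1,1,1,1,2).

From H_k ≅ ker(∂_k) / im(∂_{k+1}) we obtain:

  H_0: rank C_0 − rank ∂_1 = 6 − 5 = 1, and the invariant factors of ∂_1 are all 1, so H_0 ≅ Z.
  H_1: rank ker ∂_1 − rank ∂_2 = (15 − 5) − 10 = 0, and ∂_2 has invariant factor 2 > 1, so H_1 ≅ Z/2.
  H_2: rank ker ∂_2 − rank ∂_3 = (10 − 10) − 0 = 0, and there is no ∂_3, so H_2 ≅ 0.

Hence the Betti numbers are b_0 = 1, b_1 = 0, b_2 = 0.

b_0 = 1, b_1 = 0, b_2 = 0.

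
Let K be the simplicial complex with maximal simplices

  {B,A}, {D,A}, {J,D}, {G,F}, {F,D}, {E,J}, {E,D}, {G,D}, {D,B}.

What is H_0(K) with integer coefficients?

H_0 ≅ Z.

Fix the vertex order A < B < D < E < F < G < J and write every simplex with vertices in increasing order. Then dim K = 1 and the simplices of K are:

  0-simplices (7): A, B, D, E, F, G, J
  1-simplices (9): AB, AD, BD, DE, DF, DG, DJ, EJ, FG

so the chain groups are C_0 ≅ Z^7, C_1 ≅ Z^9.

Boundary ∂_1: C_1 → C_0 is given by ∂[p,q] = [q] − [p]. For instance
  ∂DE = E − D.
The 7×9 boundary matrix has rank 6 and Smith normal form diag(1,1,1,1,1,1).

Computing H_k = (kernel of ∂_k) / (image of ∂_{k+1}):

  H_0: rank C_0 − rank ∂_1 = 7 − 6 = 1, and the invariant factors of ∂_1 are all 1, so H_0 = Z.

(K is a triangulation of a wedge of 3 circles.)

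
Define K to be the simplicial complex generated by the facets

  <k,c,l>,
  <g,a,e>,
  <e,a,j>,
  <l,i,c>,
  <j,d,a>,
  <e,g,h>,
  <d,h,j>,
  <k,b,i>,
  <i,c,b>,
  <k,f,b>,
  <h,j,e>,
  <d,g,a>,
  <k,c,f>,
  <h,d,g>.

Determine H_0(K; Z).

H_0 = Z^2.

Take the total order a < b < c < d < e < f < g < h < i < j < k < l on the vertex set. Then K (dimension 2) consists of the simplices:

  0-simplices (12): a, b, c, d, e, f, g, h, i, j, k, l
  1-simplices (24): ad, ae, ag, aj, bc, bf, bi, bk, cf, ci, ck, cl, dg, dh, dj, eg, eh, ej, fk, gh, hj, ik, il, kl
  2-simplices (14): adg, adj, aeg, aej, bci, bfk, bik, cfk, cil, ckl, dgh, dhj, egh, ehj

giving chain groups C_0 ≅ Z^12, C_1 ≅ Z^24, C_2 ≅ Z^14.

The boundary map ∂_1: C_1 → C_0 maps an edge to its endpoints' difference, ∂[p,q] = q − p. For instance
  ∂dh = h − d.
The resulting 12×24 matrix has rank 10, and its Smith normal form has invariant factors (1,1,1,1,1,1,1,1,1,1).

Boundary ∂_2: C_2 → C_1 maps a triangle to the signed sum of its edges. For instance
  ∂ckl = kl − cl + ck,
  ∂aej = ej − aj + ae.
The resulting 24×14 matrix has rank 13, and its Smith normal form has invariant factors (1,1,1,1,1,1,1,1,1,1,1,1,1).

Computing H_k = (kernel of ∂_k) / (image of ∂_{k+1}):

  H_0: rank C_0 − rank ∂_1 = 12 − 10 = 2, and the invariant factors of ∂_1 are all 1, so H_0 = Z^2.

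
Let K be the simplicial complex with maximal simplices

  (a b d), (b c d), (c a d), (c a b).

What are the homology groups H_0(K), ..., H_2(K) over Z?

H_0 ≅ Z,  H_1 = 0,  H_2 ≅ Z.

We work with the vertex ordering a < b < c < d. The simplices of K, each written with vertices in increasing order, are:

  0-simplices (4): a, b, c, d
  1-simplices (6): ab, ac, ad, bc, bd, cd
  2-simplices (4): abc, abd, acd, bcd

giving chain groups C_0 ≅ Z^4, C_1 ≅ Z^6, C_2 ≅ Z^4.

The boundary map ∂_1: C_1 → C_0 maps an edge to its endpoints' difference, ∂[p,q] = q − p. For instance
  ∂cd = d − c.
The 4×6 boundary matrix has rank 3 and Smith normal form diag(1,1,1).

∂_2: C_2 → C_1 maps a triangle to the signed sum of its edges. For instance
  ∂bcd = cd − bd + bc,
  ∂acd = cd − ad + ac.
The resulting 6×4 matrix has rank 3, and its Smith normal form has invariant factors (1,1,1).

Reading off H_k = ker ∂_k / im ∂_{k+1}:

  H_0: rank C_0 − rank ∂_1 = 4 − 3 = 1, and the invariant factors of ∂_1 are all 1, so H_0 = Z.
  H_1: rank ker ∂_1 − rank ∂_2 = (6 − 3) − 3 = 0, and the invariant factors of ∂_2 are all 1, so H_1 = 0.
  H_2: rank ker ∂_2 − rank ∂_3 = (4 − 3) − 0 = 1, and there is no ∂_3, so H_2 = Z.

As a check, the Euler characteristic is 4 − 6 + 4 = 2, which agrees with 1 − 0 + 1 = 2.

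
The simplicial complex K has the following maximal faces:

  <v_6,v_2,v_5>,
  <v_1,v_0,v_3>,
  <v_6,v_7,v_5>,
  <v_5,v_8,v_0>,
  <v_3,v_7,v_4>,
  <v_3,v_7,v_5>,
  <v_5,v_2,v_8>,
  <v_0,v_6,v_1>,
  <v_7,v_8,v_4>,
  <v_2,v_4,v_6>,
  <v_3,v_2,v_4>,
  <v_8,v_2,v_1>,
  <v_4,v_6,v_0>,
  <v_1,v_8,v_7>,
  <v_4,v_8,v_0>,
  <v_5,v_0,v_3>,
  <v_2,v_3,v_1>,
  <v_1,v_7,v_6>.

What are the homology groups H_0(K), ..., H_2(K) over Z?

H_0 = Z,  H_1 = Z^2,  H_2 = Z.

We work with the vertex ordering v_0 < v_1 < v_2 < v_3 < v_4 < v_5 < v_6 < v_7 < v_8. The simplices of K, each written with vertices in increasing order, are:

  0-simplices (9): [v_0], [v_1], [v_2], [v_3], [v_4], [v_5], [v_6], [v_7], [v_8]
  1-simplices (27): (27 of them)
  2-simplices (18): (18 of them)

giving chain groups C_0 ≅ Z^9, C_1 ≅ Z^27, C_2 ≅ Z^18.

The boundary map ∂_1: C_1 → C_0 maps an edge to its endpoints' difference, ∂[p,q] = q − p.
The resulting 9×27 matrix has rank 8, and its Smith normal form has invariant factors (1,1,1,1,1,1,1,1).

The boundary map ∂_2: C_2 → C_1 sends each 2-simplex [p,q,r] to [q,r] − [p,r] + [p,q]. For instance
  ∂[v_3,v_4,v_7] = [v_4,v_7] − [v_3,v_7] + [v_3,v_4],
  ∂[v_2,v_4,v_6] = [v_4,v_6] − [v_2,v_6] + [v_2,v_4].
The 27×18 boundary matrix has rank 17 and Smith normal form diag(1,1,1,1,1,1,1,1,1,1,1,1,1,1,1,1,1).

Computing H_k = (kernel of ∂_k) / (image of ∂_{k+1}):

  H_0: rank C_0 − rank ∂_1 = 9 − 8 = 1, and the invariant factors of ∂_1 are all 1, so H_0 = Z.
  H_1: rank ker ∂_1 − rank ∂_2 = (27 − 8) − 17 = 2, and the invariant factors of ∂_2 are all 1, so H_1 = Z^2.
  H_2: rank ker ∂_2 − rank ∂_3 = (18 − 17) − 0 = 1, and there is no ∂_3, so H_2 = Z.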